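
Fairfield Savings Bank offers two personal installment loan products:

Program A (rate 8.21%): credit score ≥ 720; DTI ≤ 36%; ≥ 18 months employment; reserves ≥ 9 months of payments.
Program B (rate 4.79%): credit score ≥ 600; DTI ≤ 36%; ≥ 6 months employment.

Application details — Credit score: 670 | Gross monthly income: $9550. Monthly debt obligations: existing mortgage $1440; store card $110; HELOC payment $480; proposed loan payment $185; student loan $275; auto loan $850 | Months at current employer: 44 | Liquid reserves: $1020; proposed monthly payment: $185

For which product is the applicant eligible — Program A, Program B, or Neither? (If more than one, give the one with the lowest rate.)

Program B

Total debts = (1,440 + 110 + 480 + 185 + 275 + 850) = 3,340; DTI = 3,340/9,550 = 35%.
Reserves = 1,020/185 = 5.5 months.
Program A: score 670 < 720; DTI 35% ≤ 36%; employment 44 ≥ 18 mo; reserves 5.5 < 9 mo → does not qualify.
Program B: score 670 ≥ 600; DTI 35% ≤ 36%; employment 44 ≥ 6 mo → qualifies.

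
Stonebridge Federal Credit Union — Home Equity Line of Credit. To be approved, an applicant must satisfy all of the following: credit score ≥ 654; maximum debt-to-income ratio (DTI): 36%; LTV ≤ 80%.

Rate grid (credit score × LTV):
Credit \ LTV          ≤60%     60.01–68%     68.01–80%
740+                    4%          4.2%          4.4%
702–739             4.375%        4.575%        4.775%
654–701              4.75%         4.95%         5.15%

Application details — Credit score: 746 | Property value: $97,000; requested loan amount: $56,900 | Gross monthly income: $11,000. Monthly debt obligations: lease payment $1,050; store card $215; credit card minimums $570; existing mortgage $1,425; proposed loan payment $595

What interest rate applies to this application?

Credit score 746 ≥ 654; Total monthly debts = (1,050 + 215 + 570 + 1,425 + 595) = 3,855. DTI = 3,855/11,000 = 35% ≤ 36%
LTV: 56,900 ÷ 97,000 = 58.7%, within 80% cap
Credit 746 → row 740+; LTV 58.7% → column ≤60%. Grid cell → 4%.

4%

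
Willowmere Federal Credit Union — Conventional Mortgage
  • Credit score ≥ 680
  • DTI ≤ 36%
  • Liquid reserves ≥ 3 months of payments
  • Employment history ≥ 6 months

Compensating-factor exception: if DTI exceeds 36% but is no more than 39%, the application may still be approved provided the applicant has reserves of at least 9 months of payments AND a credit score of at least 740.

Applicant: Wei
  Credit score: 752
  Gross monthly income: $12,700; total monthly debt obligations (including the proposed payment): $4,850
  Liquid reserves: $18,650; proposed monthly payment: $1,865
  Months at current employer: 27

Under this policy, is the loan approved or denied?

Approved

Credit score 752 ≥ 680 (meets base)
DTI: 4,850 ÷ 12,700 = 38.2%, over the 36% base limit.
Reserves: 18,650 ÷ 1,865 = 10.0 months (meets 3-month minimum)
Employment 27 ≥ 6 months
DTI 38.2% is within the 36%–39% exception band; checking compensating factors.
Override check — reserves: 10.0 mo (ok); score: 752 (ok).
Both compensating conditions met → exception applies.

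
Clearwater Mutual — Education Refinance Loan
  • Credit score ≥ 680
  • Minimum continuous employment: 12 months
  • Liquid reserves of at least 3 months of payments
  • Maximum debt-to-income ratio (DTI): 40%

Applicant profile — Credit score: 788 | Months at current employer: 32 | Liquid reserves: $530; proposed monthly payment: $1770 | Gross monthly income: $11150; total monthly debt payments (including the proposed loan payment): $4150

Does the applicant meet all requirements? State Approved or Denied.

Denied

Credit score 788 ≥ 680 (meets)
Employment 32 ≥ 12 months
Reserves: 530 ÷ 1,770 = 0.3 months (below 3-month minimum)
Debt-to-income = 4,150/11,150 = 37.2% — meets 40% limit
Fails on reserves.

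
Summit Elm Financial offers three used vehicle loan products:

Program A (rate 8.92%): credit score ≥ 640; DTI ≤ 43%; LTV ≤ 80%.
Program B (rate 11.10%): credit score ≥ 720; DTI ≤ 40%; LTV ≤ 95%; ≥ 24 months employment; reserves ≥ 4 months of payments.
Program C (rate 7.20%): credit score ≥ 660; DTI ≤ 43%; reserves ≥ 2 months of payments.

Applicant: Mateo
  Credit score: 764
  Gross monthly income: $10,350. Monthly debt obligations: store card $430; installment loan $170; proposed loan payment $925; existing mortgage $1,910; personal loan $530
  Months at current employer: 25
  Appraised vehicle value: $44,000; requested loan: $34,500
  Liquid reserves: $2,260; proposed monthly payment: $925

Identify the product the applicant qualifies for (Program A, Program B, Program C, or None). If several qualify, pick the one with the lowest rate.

Total debts = (430 + 170 + 925 + 1,910 + 530) = 3,965; DTI = 3,965/10,350 = 38.3%.
LTV = 34,500/44,000 = 78.4%.
Reserves = 2,260/925 = 2.4 months.
Program A: score 764 ≥ 640; DTI 38.3% ≤ 43%; LTV 78.4% ≤ 80% → qualifies.
Program B: score 764 ≥ 720; DTI 38.3% ≤ 40%; LTV 78.4% ≤ 95%; employment 25 ≥ 24 mo; reserves 2.4 < 4 mo → does not qualify.
Program C: score 764 ≥ 660; DTI 38.3% ≤ 43%; reserves 2.4 ≥ 2 mo → qualifies.
Qualifying: Program A, Program C. Lowest rate is 7.20% → Program C.

Program C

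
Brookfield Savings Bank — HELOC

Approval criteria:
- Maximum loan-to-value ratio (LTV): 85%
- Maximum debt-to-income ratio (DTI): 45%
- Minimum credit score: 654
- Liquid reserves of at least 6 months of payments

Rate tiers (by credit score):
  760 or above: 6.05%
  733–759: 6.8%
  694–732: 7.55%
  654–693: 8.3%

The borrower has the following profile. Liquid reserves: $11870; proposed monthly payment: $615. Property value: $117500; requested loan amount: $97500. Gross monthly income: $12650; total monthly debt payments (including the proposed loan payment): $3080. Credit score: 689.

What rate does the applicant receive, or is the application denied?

Credit score 689 ≥ 654 (meets minimum)
DTI = 3,080/12,650 = 24.3% ≤ 45%
Liquid reserves cover 11,870/615 = 19.3 months — ≥ 6 required
LTV = 97,500/117,500 = 83% ≤ 85%
All requirements met. Score 689 falls in the 654–693 tier → 8.3%.

Approved at 8.3%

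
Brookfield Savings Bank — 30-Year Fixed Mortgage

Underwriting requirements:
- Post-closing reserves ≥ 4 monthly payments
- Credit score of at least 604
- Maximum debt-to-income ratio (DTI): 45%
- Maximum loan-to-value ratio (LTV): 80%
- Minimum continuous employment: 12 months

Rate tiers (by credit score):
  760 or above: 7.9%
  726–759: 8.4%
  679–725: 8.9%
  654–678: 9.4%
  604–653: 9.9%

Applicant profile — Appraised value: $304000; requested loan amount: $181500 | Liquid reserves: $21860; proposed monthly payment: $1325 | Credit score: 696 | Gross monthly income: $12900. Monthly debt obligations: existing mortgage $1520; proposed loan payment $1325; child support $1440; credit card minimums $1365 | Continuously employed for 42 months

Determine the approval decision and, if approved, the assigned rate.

Approved at 8.9%

Credit score 696 ≥ 604 (meets minimum)
Reserves = 21,860/1,325 = 16.5 months ≥ 4
LTV: 181,500 ÷ 304,000 = 59.7%, within 80% cap
Total monthly debts = (1,520 + 1,325 + 1,440 + 1,365) = 5,650. DTI: 5,650 ÷ 12,900 = 43.8%, within the 45% cap
Employment 42 ≥ 12 months
All requirements met. Score 696 falls in the 679–725 tier → 8.9%.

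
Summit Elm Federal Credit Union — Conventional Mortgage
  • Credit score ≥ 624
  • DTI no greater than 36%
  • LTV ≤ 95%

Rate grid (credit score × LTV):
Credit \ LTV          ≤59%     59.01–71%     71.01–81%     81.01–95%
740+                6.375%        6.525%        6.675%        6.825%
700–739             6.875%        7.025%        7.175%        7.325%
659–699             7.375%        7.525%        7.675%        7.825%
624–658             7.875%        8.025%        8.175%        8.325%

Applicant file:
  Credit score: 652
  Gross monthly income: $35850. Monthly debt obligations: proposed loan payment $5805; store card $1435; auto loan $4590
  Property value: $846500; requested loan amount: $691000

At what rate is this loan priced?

8.325%

Credit score 652 ≥ 624; Total monthly debts = (5,805 + 1,435 + 4,590) = 11,830. DTI = 11,830/35,850 = 33% ≤ 36%
LTV = 691,000/846,500 = 81.6% ≤ 95%
Score 652 is in the 624–658 band; LTV 81.6% is in the 81.01–95% band → 8.325%.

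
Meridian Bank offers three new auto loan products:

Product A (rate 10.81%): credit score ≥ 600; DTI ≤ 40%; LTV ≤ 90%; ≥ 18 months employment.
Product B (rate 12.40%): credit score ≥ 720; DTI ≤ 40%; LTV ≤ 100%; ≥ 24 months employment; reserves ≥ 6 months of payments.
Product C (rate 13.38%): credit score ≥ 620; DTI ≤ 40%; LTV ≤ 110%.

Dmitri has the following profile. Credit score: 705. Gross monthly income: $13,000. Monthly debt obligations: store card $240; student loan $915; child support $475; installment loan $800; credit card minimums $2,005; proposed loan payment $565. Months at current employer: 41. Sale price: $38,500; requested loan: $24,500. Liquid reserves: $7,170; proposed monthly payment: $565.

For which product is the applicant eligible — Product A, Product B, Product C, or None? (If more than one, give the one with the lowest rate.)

Total debts = (240 + 915 + 475 + 800 + 2,005 + 565) = 5,000; DTI = 5,000/13,000 = 38.5%.
LTV = 24,500/38,500 = 63.6%.
Reserves = 7,170/565 = 12.7 months.
Product A: score 705 ≥ 600; DTI 38.5% ≤ 40%; LTV 63.6% ≤ 90%; employment 41 ≥ 18 mo → qualifies.
Product B: score 705 < 720; DTI 38.5% ≤ 40%; LTV 63.6% ≤ 100%; employment 41 ≥ 24 mo; reserves 12.7 ≥ 6 mo → does not qualify.
Product C: score 705 ≥ 620; DTI 38.5% ≤ 40%; LTV 63.6% ≤ 110% → qualifies.
Qualifying: Product A, Product C. Lowest rate is 10.81% → Product A.

Product A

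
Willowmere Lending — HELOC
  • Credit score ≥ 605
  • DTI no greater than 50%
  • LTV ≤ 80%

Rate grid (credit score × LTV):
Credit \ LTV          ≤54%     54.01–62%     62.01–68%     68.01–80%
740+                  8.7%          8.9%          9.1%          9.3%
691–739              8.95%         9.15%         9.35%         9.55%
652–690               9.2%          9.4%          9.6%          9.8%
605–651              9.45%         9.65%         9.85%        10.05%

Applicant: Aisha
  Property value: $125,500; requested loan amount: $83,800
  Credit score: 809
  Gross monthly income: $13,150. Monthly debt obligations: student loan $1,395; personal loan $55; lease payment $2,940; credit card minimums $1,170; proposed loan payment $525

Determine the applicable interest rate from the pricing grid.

9.1%

Credit score 809 ≥ 605; Total monthly debts = (1,395 + 55 + 2,940 + 1,170 + 525) = 6,085. DTI: 6,085 ÷ 13,150 = 46.3%, within the 50% cap
Loan-to-value = 83,800/125,500 = 66.8% — pass (80% max)
Row: 809 falls in 740+. Column: 66.8% falls in 62.01–68%. Rate = 9.1%.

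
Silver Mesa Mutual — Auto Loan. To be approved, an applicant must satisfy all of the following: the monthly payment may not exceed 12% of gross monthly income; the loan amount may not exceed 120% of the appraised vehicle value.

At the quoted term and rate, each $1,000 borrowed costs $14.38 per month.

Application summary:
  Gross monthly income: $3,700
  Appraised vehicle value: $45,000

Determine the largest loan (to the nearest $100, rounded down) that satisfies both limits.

$30,800

Payment cap: 12% × $3,700 = $444/month.
At $14.38 per $1,000, that supports 444/14.38 × 1,000 ≈ $30,876 → $30,800.
LTV cap: 120% × $45,000 = $54,000 → $54,000.
Binding constraint: payment-to-income.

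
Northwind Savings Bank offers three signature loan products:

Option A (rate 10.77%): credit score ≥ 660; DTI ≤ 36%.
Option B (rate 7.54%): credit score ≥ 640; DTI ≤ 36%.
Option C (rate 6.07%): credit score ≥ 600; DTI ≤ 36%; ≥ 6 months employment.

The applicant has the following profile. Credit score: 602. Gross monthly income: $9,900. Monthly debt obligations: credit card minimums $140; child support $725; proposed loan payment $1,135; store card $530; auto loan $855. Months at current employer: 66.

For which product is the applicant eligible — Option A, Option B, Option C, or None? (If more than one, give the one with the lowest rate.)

Option C

Total debts = (140 + 725 + 1,135 + 530 + 855) = 3,385; DTI = 3,385/9,900 = 34.2%.
Option A: score 602 < 660; DTI 34.2% ≤ 36% → does not qualify.
Option B: score 602 < 640; DTI 34.2% ≤ 36% → does not qualify.
Option C: score 602 ≥ 600; DTI 34.2% ≤ 36%; employment 66 ≥ 6 mo → qualifies.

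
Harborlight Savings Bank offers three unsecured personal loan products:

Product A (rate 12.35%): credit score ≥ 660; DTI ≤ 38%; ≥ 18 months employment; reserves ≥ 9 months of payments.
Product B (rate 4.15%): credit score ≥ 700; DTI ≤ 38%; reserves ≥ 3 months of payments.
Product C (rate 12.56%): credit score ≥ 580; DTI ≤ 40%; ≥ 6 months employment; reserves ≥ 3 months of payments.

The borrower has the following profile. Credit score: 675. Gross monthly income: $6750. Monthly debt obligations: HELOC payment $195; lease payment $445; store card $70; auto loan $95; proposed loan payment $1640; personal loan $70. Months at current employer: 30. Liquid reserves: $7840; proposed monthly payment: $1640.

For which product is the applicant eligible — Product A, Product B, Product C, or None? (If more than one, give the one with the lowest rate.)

Product C

Total debts = (195 + 445 + 70 + 95 + 1,640 + 70) = 2,515; DTI = 2,515/6,750 = 37.3%.
Reserves = 7,840/1,640 = 4.8 months.
Product A: score 675 ≥ 660; DTI 37.3% ≤ 38%; employment 30 ≥ 18 mo; reserves 4.8 < 9 mo → does not qualify.
Product B: score 675 < 700; DTI 37.3% ≤ 38%; reserves 4.8 ≥ 3 mo → does not qualify.
Product C: score 675 ≥ 580; DTI 37.3% ≤ 40%; employment 30 ≥ 6 mo; reserves 4.8 ≥ 3 mo → qualifies.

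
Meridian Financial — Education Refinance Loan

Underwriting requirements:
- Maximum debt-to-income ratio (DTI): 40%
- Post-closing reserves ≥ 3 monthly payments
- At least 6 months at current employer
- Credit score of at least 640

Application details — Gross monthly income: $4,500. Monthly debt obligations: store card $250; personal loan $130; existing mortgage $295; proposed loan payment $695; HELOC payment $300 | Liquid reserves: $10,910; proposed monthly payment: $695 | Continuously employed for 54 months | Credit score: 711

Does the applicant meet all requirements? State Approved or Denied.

Approved

Total monthly debts = (250 + 130 + 295 + 695 + 300) = 1,670. DTI: 1,670 ÷ 4,500 = 37.1%, within the 40% cap
Liquid reserves cover 10,910/695 = 15.7 months — ≥ 3 required
Employment 54 ≥ 6 months
Credit score 711 ≥ 640 (meets)
All criteria satisfied.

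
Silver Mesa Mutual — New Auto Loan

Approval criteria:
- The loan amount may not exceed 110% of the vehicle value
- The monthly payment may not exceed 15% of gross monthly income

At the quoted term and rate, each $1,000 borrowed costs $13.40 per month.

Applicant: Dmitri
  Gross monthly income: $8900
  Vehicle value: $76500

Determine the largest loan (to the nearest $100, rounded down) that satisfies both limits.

$84,100

Payment cap: 15% × $8,900 = $1,335/month.
At $13.40 per $1,000, that supports 1,335/13.40 × 1,000 ≈ $99,626 → $99,600.
LTV cap: 110% × $76,500 = $84,150 → $84,100.
Binding constraint: loan-to-value.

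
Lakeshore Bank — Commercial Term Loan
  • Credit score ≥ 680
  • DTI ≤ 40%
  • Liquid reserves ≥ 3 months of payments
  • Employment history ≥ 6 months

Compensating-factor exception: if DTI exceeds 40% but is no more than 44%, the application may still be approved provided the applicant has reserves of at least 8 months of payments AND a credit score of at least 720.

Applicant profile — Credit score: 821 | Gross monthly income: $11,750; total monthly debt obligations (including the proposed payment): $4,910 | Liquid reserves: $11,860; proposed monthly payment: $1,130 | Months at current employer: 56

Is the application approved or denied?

Credit score 821 ≥ 680 (meets base)
DTI: 4,910 ÷ 11,750 = 41.8%, over the 40% base limit.
Reserves: 11,860 ÷ 1,130 = 10.5 months (meets 3-month minimum)
Employment 56 ≥ 6 months
41.8% falls in the override range (40%–44%), so the compensating-factor test applies.
Override check — reserves: 10.5 mo (ok); score: 821 (ok).
Both compensating conditions met → exception applies.

Approved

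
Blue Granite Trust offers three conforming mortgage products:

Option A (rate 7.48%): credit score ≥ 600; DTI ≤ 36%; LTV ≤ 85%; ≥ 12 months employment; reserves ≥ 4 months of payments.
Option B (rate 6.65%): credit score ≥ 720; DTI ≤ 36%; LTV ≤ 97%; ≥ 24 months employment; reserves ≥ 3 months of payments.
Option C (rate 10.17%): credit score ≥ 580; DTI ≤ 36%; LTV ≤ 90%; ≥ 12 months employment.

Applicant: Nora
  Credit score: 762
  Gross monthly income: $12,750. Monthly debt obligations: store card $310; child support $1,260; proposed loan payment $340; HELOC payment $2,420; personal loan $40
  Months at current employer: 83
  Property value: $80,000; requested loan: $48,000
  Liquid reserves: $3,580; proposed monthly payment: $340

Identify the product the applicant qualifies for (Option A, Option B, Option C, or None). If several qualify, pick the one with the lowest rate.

Option B

Total debts = (310 + 1,260 + 340 + 2,420 + 40) = 4,370; DTI = 4,370/12,750 = 34.3%.
LTV = 48,000/80,000 = 60%.
Reserves = 3,580/340 = 10.5 months.
Option A: score 762 ≥ 600; DTI 34.3% ≤ 36%; LTV 60% ≤ 85%; employment 83 ≥ 12 mo; reserves 10.5 ≥ 4 mo → qualifies.
Option B: score 762 ≥ 720; DTI 34.3% ≤ 36%; LTV 60% ≤ 97%; employment 83 ≥ 24 mo; reserves 10.5 ≥ 3 mo → qualifies.
Option C: score 762 ≥ 580; DTI 34.3% ≤ 36%; LTV 60% ≤ 90%; employment 83 ≥ 12 mo → qualifies.
Qualifying: Option A, Option B, Option C. Lowest rate is 6.65% → Option B.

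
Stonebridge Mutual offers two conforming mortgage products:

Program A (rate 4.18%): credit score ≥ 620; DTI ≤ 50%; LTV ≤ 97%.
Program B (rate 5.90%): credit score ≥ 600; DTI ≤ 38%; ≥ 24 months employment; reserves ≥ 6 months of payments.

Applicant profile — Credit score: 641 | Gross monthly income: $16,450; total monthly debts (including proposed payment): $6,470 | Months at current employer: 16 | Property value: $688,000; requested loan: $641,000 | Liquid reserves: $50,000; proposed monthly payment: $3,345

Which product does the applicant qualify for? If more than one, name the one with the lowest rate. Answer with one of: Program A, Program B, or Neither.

DTI = 6,470/16,450 = 39.3%.
LTV = 641,000/688,000 = 93.2%.
Reserves = 50,000/3,345 = 14.9 months.
Program A: score 641 ≥ 620; DTI 39.3% ≤ 50%; LTV 93.2% ≤ 97% → qualifies.
Program B: score 641 ≥ 600; DTI 39.3% > 38%; employment 16 < 24 mo; reserves 14.9 ≥ 6 mo → does not qualify.

Program A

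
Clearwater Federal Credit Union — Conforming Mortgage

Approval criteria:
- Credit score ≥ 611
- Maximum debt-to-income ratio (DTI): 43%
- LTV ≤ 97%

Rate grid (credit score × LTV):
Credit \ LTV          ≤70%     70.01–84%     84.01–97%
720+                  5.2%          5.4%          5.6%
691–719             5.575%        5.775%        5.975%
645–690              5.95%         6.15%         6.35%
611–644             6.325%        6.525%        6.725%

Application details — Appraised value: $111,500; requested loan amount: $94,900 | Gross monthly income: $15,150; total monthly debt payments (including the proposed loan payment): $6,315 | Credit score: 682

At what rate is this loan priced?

Credit score 682 ≥ 611; DTI: 6,315 ÷ 15,150 = 41.7%, within the 43% cap
Loan-to-value = 94,900/111,500 = 85.1% — pass (97% max)
Score 682 is in the 645–690 band; LTV 85.1% is in the 84.01–97% band → 6.35%.

6.35%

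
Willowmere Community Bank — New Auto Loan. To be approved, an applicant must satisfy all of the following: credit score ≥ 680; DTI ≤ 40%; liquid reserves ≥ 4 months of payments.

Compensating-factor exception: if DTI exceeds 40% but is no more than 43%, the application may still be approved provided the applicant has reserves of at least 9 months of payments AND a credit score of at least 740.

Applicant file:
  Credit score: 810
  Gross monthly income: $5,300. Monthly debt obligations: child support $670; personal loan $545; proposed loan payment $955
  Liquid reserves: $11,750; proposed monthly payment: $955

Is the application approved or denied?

Approved

Credit score 810 ≥ 680 (meets base)
Total debts = (670 + 545 + 955) = 2,170. DTI: 2,170 ÷ 5,300 = 40.9%, over the 40% base limit.
Reserves: 11,750 ÷ 955 = 12.3 months (meets 4-month minimum)
40.9% falls in the override range (40%–43%), so the compensating-factor test applies.
Reserves 12.3 ≥ 9 months; credit score 810 ≥ 740.
Both override conditions satisfied; DTI exception granted.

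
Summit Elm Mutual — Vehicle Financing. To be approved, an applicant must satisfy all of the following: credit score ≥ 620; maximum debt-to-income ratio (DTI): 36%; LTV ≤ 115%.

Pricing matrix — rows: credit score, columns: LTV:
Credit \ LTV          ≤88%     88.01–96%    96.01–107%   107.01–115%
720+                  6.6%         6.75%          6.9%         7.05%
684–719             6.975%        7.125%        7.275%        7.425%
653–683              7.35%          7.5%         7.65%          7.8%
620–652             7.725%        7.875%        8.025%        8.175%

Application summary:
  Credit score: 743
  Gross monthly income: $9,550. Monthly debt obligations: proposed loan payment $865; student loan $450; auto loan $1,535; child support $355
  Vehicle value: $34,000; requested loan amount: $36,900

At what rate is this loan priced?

Credit score 743 ≥ 620; Total monthly debts = (865 + 450 + 1,535 + 355) = 3,205. Debt-to-income = 3,205/9,550 = 33.6% — meets 36% limit
Loan-to-value = 36,900/34,000 = 108.5% — pass (115% max)
Row: 743 falls in 720+. Column: 108.5% falls in 107.01–115%. Rate = 7.05%.

7.05%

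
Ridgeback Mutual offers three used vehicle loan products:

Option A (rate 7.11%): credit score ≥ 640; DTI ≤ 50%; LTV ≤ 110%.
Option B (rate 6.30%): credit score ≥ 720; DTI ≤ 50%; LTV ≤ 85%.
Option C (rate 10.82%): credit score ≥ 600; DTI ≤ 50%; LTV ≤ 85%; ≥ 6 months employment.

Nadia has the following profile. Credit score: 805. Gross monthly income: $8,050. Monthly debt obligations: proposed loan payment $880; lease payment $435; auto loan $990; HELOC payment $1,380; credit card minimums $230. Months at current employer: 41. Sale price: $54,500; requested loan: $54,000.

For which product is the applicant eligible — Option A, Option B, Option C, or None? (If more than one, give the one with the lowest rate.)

Total debts = (880 + 435 + 990 + 1,380 + 230) = 3,915; DTI = 3,915/8,050 = 48.6%.
LTV = 54,000/54,500 = 99.1%.
Option A: score 805 ≥ 640; DTI 48.6% ≤ 50%; LTV 99.1% ≤ 110% → qualifies.
Option B: score 805 ≥ 720; DTI 48.6% ≤ 50%; LTV 99.1% > 85% → does not qualify.
Option C: score 805 ≥ 600; DTI 48.6% ≤ 50%; LTV 99.1% > 85%; employment 41 ≥ 6 mo → does not qualify.

Option A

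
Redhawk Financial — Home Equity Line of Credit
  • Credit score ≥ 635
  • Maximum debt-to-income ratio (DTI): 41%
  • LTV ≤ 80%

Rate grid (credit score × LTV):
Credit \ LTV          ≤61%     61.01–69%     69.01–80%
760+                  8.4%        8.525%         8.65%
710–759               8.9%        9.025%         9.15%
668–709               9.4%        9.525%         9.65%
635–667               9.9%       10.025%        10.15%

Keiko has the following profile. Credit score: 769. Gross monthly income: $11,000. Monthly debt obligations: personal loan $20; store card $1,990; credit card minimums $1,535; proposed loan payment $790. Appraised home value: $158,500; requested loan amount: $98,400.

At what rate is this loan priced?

Credit score 769 ≥ 635; Total monthly debts = (20 + 1,990 + 1,535 + 790) = 4,335. Debt-to-income = 4,335/11,000 = 39.4% — meets 41% limit
Loan-to-value = 98,400/158,500 = 62.1% — pass (80% max)
Row: 769 falls in 760+. Column: 62.1% falls in 61.01–69%. Rate = 8.525%.

8.525%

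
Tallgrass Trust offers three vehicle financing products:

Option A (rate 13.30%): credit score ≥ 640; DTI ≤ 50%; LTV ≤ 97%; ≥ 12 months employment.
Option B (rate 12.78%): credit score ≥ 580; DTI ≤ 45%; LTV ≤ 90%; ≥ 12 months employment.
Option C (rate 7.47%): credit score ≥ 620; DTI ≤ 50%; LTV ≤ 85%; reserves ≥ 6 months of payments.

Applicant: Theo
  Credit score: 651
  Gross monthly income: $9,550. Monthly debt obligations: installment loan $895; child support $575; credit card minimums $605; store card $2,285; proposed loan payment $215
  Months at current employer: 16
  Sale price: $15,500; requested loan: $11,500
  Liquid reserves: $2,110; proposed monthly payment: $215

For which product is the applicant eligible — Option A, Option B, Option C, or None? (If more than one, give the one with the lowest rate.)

Option C

Total debts = (895 + 575 + 605 + 2,285 + 215) = 4,575; DTI = 4,575/9,550 = 47.9%.
LTV = 11,500/15,500 = 74.2%.
Reserves = 2,110/215 = 9.8 months.
Option A: score 651 ≥ 640; DTI 47.9% ≤ 50%; LTV 74.2% ≤ 97%; employment 16 ≥ 12 mo → qualifies.
Option B: score 651 ≥ 580; DTI 47.9% > 45%; LTV 74.2% ≤ 90%; employment 16 ≥ 12 mo → does not qualify.
Option C: score 651 ≥ 620; DTI 47.9% ≤ 50%; LTV 74.2% ≤ 85%; reserves 9.8 ≥ 6 mo → qualifies.
Qualifying: Option A, Option C. Lowest rate is 7.47% → Option C.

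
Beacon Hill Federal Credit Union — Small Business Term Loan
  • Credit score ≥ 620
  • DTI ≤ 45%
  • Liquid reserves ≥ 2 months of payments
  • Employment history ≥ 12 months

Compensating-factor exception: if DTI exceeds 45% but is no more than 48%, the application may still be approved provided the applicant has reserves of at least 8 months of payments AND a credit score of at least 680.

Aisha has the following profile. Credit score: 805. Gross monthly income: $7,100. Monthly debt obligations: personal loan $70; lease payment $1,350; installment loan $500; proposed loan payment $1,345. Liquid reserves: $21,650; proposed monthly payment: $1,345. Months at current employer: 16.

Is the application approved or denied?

Credit score 805 ≥ 620 (meets base)
Total debts = (70 + 1,350 + 500 + 1,345) = 3,265. DTI: 3,265 ÷ 7,100 = 46%, over the 45% base limit.
Reserves: 21,650 ÷ 1,345 = 16.1 months (meets 2-month minimum)
Employment 16 ≥ 12 months
DTI 46% is within the 45%–48% exception band; checking compensating factors.
Override check — reserves: 16.1 mo (ok); score: 805 (ok).
Both compensating conditions met → exception applies.

Approved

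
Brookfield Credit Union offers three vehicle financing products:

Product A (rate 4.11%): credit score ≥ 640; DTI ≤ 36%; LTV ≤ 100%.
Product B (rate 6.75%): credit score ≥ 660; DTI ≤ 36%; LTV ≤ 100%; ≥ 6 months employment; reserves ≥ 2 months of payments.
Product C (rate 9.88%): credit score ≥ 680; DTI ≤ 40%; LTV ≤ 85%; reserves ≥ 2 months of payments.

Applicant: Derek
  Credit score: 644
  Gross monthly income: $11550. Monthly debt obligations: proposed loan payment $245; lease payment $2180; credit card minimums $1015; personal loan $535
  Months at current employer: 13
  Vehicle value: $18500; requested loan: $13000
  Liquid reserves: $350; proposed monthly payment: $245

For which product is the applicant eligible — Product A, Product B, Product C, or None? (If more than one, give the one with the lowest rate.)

Total debts = (245 + 2,180 + 1,015 + 535) = 3,975; DTI = 3,975/11,550 = 34.4%.
LTV = 13,000/18,500 = 70.3%.
Reserves = 350/245 = 1.4 months.
Product A: score 644 ≥ 640; DTI 34.4% ≤ 36%; LTV 70.3% ≤ 100% → qualifies.
Product B: score 644 < 660; DTI 34.4% ≤ 36%; LTV 70.3% ≤ 100%; employment 13 ≥ 6 mo; reserves 1.4 < 2 mo → does not qualify.
Product C: score 644 < 680; DTI 34.4% ≤ 40%; LTV 70.3% ≤ 85%; reserves 1.4 < 2 mo → does not qualify.

Product A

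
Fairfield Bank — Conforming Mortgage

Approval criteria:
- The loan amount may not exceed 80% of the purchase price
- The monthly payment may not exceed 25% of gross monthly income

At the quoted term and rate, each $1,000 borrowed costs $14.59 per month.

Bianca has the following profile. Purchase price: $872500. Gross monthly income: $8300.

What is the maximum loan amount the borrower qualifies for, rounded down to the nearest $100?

Payment cap: 25% × $8,300 = $2,075/month.
At $14.59 per $1,000, that supports 2,075/14.59 × 1,000 ≈ $142,220 → $142,200.
LTV cap: 80% × $872,500 = $698,000 → $698,000.
Binding constraint: payment-to-income.

$142,200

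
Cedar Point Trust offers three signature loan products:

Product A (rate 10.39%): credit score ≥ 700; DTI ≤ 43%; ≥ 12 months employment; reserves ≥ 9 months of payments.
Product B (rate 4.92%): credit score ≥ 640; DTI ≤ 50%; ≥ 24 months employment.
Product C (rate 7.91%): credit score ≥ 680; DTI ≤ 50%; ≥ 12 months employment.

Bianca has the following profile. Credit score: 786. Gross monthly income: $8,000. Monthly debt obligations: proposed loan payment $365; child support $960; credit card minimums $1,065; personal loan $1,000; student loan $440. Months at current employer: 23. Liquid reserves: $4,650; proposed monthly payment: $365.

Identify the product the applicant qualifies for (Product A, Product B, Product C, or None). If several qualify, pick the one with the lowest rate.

Product C

Total debts = (365 + 960 + 1,065 + 1,000 + 440) = 3,830; DTI = 3,830/8,000 = 47.9%.
Reserves = 4,650/365 = 12.7 months.
Product A: score 786 ≥ 700; DTI 47.9% > 43%; employment 23 ≥ 12 mo; reserves 12.7 ≥ 9 mo → does not qualify.
Product B: score 786 ≥ 640; DTI 47.9% ≤ 50%; employment 23 < 24 mo → does not qualify.
Product C: score 786 ≥ 680; DTI 47.9% ≤ 50%; employment 23 ≥ 12 mo → qualifies.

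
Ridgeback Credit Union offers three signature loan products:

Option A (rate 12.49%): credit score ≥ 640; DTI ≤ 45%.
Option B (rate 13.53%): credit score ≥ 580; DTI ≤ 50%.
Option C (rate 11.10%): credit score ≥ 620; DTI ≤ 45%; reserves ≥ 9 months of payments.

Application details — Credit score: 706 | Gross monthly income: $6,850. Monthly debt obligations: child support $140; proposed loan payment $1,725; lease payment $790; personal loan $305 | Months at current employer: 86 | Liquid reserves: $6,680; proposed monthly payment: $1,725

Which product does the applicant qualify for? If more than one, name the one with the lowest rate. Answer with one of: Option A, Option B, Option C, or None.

Option A

Total debts = (140 + 1,725 + 790 + 305) = 2,960; DTI = 2,960/6,850 = 43.2%.
Reserves = 6,680/1,725 = 3.9 months.
Option A: score 706 ≥ 640; DTI 43.2% ≤ 45% → qualifies.
Option B: score 706 ≥ 580; DTI 43.2% ≤ 50% → qualifies.
Option C: score 706 ≥ 620; DTI 43.2% ≤ 45%; reserves 3.9 < 9 mo → does not qualify.
Qualifying: Option A, Option B. Lowest rate is 12.49% → Option A.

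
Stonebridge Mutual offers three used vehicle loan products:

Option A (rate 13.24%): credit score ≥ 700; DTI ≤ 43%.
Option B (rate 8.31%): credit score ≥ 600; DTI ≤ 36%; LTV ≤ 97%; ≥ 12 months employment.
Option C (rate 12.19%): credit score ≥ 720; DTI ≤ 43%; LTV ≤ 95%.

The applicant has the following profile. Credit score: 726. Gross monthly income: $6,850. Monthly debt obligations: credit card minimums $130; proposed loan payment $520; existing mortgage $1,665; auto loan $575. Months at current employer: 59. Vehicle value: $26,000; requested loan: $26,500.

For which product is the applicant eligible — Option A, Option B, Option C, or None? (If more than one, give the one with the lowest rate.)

Total debts = (130 + 520 + 1,665 + 575) = 2,890; DTI = 2,890/6,850 = 42.2%.
LTV = 26,500/26,000 = 101.9%.
Option A: score 726 ≥ 700; DTI 42.2% ≤ 43% → qualifies.
Option B: score 726 ≥ 600; DTI 42.2% > 36%; LTV 101.9% > 97%; employment 59 ≥ 12 mo → does not qualify.
Option C: score 726 ≥ 720; DTI 42.2% ≤ 43%; LTV 101.9% > 95% → does not qualify.

Option A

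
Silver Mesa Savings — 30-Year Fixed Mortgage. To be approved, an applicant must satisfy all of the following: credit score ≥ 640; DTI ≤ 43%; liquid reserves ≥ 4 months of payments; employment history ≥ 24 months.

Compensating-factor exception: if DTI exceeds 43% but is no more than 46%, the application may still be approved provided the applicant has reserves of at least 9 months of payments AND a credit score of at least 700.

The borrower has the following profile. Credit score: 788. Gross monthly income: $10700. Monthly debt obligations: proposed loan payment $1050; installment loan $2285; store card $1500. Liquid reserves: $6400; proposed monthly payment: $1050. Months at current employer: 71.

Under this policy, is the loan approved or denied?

Denied

Credit score 788 ≥ 640 (meets base)
Total debts = (1,050 + 2,285 + 1,500) = 4,835. DTI: 4,835 ÷ 10,700 = 45.2%, over the 43% base limit.
Reserves: 6,400 ÷ 1,050 = 6.1 months (meets 4-month minimum)
Employment 71 ≥ 24 months
DTI 45.2% is within the 43%–46% exception band; checking compensating factors.
Override check — reserves: 6.1 mo (short of 9); score: 788 (ok).
Override conditions not both satisfied; exception does not apply.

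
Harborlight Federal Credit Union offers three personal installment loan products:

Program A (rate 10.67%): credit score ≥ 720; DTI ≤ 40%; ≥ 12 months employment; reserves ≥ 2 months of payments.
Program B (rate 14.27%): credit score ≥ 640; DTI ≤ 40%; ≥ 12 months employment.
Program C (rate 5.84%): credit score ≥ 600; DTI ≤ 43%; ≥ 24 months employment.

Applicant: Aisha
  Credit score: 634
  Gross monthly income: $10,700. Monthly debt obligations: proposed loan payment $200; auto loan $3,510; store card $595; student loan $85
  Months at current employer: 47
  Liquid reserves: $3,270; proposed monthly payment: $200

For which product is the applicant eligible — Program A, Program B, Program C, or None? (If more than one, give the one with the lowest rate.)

Total debts = (200 + 3,510 + 595 + 85) = 4,390; DTI = 4,390/10,700 = 41%.
Reserves = 3,270/200 = 16.4 months.
Program A: score 634 < 720; DTI 41% > 40%; employment 47 ≥ 12 mo; reserves 16.4 ≥ 2 mo → does not qualify.
Program B: score 634 < 640; DTI 41% > 40%; employment 47 ≥ 12 mo → does not qualify.
Program C: score 634 ≥ 600; DTI 41% ≤ 43%; employment 47 ≥ 24 mo → qualifies.

Program C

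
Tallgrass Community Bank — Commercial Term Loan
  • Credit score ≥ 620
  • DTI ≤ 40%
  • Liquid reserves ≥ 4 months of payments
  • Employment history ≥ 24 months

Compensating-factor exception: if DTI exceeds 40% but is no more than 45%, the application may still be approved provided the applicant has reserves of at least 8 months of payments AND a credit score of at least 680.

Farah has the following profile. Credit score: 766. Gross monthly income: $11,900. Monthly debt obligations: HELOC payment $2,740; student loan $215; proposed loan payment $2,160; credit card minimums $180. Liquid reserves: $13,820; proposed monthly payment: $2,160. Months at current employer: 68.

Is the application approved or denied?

Credit score 766 ≥ 620 (meets base)
Total debts = (2,740 + 215 + 2,160 + 180) = 5,295. DTI: 5,295 ÷ 11,900 = 44.5%, over the 40% base limit.
Reserves = 13,820/2,160 = 6.4 months ≥ 4
Employment 68 ≥ 24 months
44.5% falls in the override range (40%–45%), so the compensating-factor test applies.
Override check — reserves: 6.4 mo (short of 8); score: 766 (ok).
Compensating-factor requirement not fully met.

Denied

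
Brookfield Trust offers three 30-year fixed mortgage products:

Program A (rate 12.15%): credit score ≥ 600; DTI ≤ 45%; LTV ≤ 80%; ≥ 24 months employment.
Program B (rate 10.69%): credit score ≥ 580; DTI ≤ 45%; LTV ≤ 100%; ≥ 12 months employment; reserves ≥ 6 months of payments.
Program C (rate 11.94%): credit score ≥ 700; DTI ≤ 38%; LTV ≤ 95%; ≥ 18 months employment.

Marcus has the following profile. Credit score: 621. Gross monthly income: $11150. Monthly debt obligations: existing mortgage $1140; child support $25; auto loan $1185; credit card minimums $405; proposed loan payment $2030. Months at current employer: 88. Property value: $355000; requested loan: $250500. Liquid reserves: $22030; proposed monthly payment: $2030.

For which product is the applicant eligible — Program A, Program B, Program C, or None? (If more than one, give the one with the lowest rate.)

Program B

Total debts = (1,140 + 25 + 1,185 + 405 + 2,030) = 4,785; DTI = 4,785/11,150 = 42.9%.
LTV = 250,500/355,000 = 70.6%.
Reserves = 22,030/2,030 = 10.9 months.
Program A: score 621 ≥ 600; DTI 42.9% ≤ 45%; LTV 70.6% ≤ 80%; employment 88 ≥ 24 mo → qualifies.
Program B: score 621 ≥ 580; DTI 42.9% ≤ 45%; LTV 70.6% ≤ 100%; employment 88 ≥ 12 mo; reserves 10.9 ≥ 6 mo → qualifies.
Program C: score 621 < 700; DTI 42.9% > 38%; LTV 70.6% ≤ 95%; employment 88 ≥ 18 mo → does not qualify.
Qualifying: Program A, Program B. Lowest rate is 10.69% → Program B.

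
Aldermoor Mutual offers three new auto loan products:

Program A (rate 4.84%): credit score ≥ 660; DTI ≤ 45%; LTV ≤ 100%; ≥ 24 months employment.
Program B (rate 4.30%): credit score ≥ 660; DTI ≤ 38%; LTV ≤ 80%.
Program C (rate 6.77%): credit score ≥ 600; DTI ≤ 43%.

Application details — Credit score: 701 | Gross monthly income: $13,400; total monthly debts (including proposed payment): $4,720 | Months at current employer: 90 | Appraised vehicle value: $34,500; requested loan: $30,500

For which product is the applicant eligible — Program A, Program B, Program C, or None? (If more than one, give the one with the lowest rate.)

DTI = 4,720/13,400 = 35.2%.
LTV = 30,500/34,500 = 88.4%.
Program A: score 701 ≥ 660; DTI 35.2% ≤ 45%; LTV 88.4% ≤ 100%; employment 90 ≥ 24 mo → qualifies.
Program B: score 701 ≥ 660; DTI 35.2% ≤ 38%; LTV 88.4% > 80% → does not qualify.
Program C: score 701 ≥ 600; DTI 35.2% ≤ 43% → qualifies.
Qualifying: Program A, Program C. Lowest rate is 4.84% → Program A.

Program A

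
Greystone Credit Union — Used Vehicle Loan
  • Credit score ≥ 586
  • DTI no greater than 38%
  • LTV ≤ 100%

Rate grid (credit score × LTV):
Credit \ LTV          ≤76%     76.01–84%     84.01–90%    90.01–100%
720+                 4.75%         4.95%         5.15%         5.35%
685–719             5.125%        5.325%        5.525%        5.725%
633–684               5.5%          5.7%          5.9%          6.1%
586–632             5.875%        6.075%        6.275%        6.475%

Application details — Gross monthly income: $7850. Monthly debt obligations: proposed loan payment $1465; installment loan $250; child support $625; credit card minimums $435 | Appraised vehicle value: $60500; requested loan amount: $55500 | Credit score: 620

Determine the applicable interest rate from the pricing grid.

Credit score 620 ≥ 586; Total monthly debts = (1,465 + 250 + 625 + 435) = 2,775. Debt-to-income = 2,775/7,850 = 35.4% — meets 38% limit
LTV = 55,500/60,500 = 91.7% ≤ 100%
Credit 620 → row 586–632; LTV 91.7% → column 90.01–100%. Grid cell → 6.475%.

6.475%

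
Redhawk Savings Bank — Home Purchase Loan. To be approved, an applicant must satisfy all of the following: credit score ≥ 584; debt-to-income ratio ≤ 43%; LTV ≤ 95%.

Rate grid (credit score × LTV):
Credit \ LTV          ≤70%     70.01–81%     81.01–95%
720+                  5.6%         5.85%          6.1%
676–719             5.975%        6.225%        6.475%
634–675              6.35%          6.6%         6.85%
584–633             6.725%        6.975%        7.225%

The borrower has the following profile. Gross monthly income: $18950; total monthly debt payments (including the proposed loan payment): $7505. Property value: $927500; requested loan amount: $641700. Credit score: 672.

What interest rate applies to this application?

6.35%

Credit score 672 ≥ 584; DTI: 7,505 ÷ 18,950 = 39.6%, within the 43% cap
LTV = 641,700/927,500 = 69.2% ≤ 95%
Credit 672 → row 634–675; LTV 69.2% → column ≤70%. Grid cell → 6.35%.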